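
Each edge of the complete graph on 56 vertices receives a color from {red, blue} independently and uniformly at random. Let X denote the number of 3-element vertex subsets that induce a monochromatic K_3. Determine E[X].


Let X = Σ_S X_S over the C(56, 3) = 27720 subsets S of size 3, where X_S = 1 if the K_3 on S is monochromatic.
For a fixed S, the K_3 on S has C(3, 2) = 3 edges. P[all 3 edges red] = (1/2)^3, and likewise for blue, so P[monochromatic] = 2·(1/2)^3 = 2^{1 − 3} = 1/4.
By linearity of expectation: E[X] = C(56, 3) · 2^{1 − 3} = 27720 · 1/4 = 6930.
Numerically: E[X] ≈ 6930.00000.

E[X] = C(56,3)·2^(1−C(3,2)) = 6930 ≈ 6930.00000.


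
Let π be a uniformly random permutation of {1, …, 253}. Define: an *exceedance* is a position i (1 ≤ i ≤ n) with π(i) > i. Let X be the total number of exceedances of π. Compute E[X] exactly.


Write X = Σ_{i=1}^{253} X_i, where X_i = 1_{π(i) > i}.
For each fixed i, π(i) is uniform over {1, …, 253} (marginal of a uniform permutation), so P[π(i) > i] = (n − i)/n. Summing: Σ_{i=1}^{253} (n − i)/n = (0 + 1 + … + 252)/253 = 253(253 − 1)/(2·253) = (253 − 1)/2.
Hence E[X] = Σ_{i=1}^{253} (253 − i)/253 = 126 ≈ 126.0000.

E[X] = 126 = 126.0000.


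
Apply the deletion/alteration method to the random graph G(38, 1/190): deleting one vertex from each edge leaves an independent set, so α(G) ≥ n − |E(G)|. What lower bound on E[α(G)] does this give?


E[|E(G)|] = C(38, 2)·p = 703 · (1/190) = 37/10.
E[α(G)] ≥ n − E[|E(G)|] = 38 − 37/10 = 343/10.
Numerically: ≈ 34.300.
(This is only a lower bound; the true E[α(G)] may be larger.)

E[α(G)] ≥ 343/10 ≈ 34.300.


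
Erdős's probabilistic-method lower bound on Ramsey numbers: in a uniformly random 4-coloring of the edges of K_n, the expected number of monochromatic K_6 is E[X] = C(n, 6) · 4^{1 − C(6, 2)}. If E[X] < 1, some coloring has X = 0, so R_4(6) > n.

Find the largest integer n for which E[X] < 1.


We need C(n, 6) · 4^{1 − 15} < 1, i.e. C(n, 6) < 4^{15 − 1} = 268435456.
Check values of n near the boundary:
  n = 75: C(75, 6) = 201359550; 201359550 < 268435456? YES
  n = 76: C(76, 6) = 218618940; 218618940 < 268435456? YES
  n = 77: C(77, 6) = 237093780; 237093780 < 268435456? YES
  n = 78: C(78, 6) = 256851595; 256851595 < 268435456? YES
  n = 79: C(79, 6) = 277962685; 277962685 < 268435456? NO
  n = 80: C(80, 6) = 300500200; 300500200 < 268435456? NO
  n = 81: C(81, 6) = 324540216; 324540216 < 268435456? NO
The largest n with C(n, 6) < 268435456 is n = 78 (where E[X] = 256851595/268435456 ≈ 0.957). Hence R_4(6) > 78, i.e. R_4(6) ≥ 79.

Largest n = 78; hence R_4(6) > 78.


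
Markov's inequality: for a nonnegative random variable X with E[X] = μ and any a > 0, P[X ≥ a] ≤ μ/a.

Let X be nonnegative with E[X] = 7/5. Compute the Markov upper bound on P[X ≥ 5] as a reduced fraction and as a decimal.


μ = E[X] = 7/5, a = 5.
Markov: P[X ≥ 5] ≤ μ/a = (7/5)/5 = 7/25.
Numerically: ≈ 0.280000.
(Since a = 5 > μ = 1.400000, the bound 7/25 is < 1 and informative.)

P[X ≥ 5] ≤ 7/25 ≈ 0.280000.


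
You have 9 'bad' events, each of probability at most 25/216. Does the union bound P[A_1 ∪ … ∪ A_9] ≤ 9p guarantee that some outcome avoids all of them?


Union bound: P[∪_{i=1}^{9} A_i] ≤ Σ_i P[A_i] ≤ 9·p = 9·(25/216) = 25/24.
Numerically: 25/24 ≈ 1.042.
Is 25/24 < 1? NO.
Since the bound 25/24 is ≥ 1, the union bound is uninformative here; it does NOT by itself certify existence.

9·p = 25/24 ≈ 1.042; existence NOT certified by the union bound.


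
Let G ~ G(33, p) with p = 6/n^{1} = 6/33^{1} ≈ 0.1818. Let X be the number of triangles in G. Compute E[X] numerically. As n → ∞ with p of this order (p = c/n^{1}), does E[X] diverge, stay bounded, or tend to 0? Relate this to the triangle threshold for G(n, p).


Number of potential triangles: C(33, 3) = 5456.
Each occurs with probability p³ ≈ (0.1818)³ ≈ 6.010518e-03.
By linearity: E[X] = C(33, 3)·p³ ≈ 5456 · 6.010518e-03 ≈ 32.7934.
Here α = 1, so p = 6/n is exactly at the triangle threshold p ~ 1/n. Asymptotically E[X] → c³/6 = 6³/6 = 36 ≈ 36.0000, a bounded constant. In this regime the triangle count is asymptotically Poisson(c³/6).

E[X] ≈ 32.7934; in regime p = Θ(1/n^{1}) E[X] stays bounded (at the triangle threshold p ~ 1/n).


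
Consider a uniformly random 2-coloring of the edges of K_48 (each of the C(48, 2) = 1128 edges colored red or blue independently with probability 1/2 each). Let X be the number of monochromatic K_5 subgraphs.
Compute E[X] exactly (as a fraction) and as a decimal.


Let X = Σ_S X_S over the C(48, 5) = 1712304 subsets S of size 5, where X_S = 1 if the K_5 on S is monochromatic.
For a fixed S, the K_5 on S has C(5, 2) = 10 edges. P[all 10 edges red] = (1/2)^10, and likewise for blue, so P[monochromatic] = 2·(1/2)^10 = 2^{1 − 10} = 1/512.
By linearity of expectation: E[X] = C(48, 5) · 2^{1 − 10} = 1712304 · 1/512 = 107019/32.
Numerically: E[X] ≈ 3344.34375.

E[X] = C(48,5)·2^(1−C(5,2)) = 107019/32 ≈ 3344.34375.


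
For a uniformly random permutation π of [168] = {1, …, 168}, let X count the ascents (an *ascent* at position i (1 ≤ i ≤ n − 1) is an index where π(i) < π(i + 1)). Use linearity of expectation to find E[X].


Write X = Σ X_I over i = 1, …, 167, with X_I the indicator of one ascent.
There are 167 indicators.
For each fixed i, the pair (π(i), π(i+1)) is a uniformly random ordered pair of distinct values from {1, …, 168}; by symmetry P[π(i) < π(i+1)] = 1/2.
By linearity: E[X] = 167 · (1/2) = (168 − 1) · (1/2) = 167/2 ≈ 83.50000.

E[X] = 167/2 = 83.50000.


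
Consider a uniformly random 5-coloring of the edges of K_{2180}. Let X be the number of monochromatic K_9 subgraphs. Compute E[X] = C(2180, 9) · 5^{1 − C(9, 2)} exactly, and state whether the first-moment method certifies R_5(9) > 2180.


E[X] = C(2180, 9) · 5^{1 − 36} = 3014145651459519573444800 · 5^{−35} = 3014145651459519573444800/2910383045673370361328125.
As a reduced fraction: E[X] = 120565826058380782937792/116415321826934814453125 ≈ 1.0356526.
Is E[X] < 1? NO.
Since E[X] ≥ 1, the first-moment bound is inconclusive at n = 2180; it does NOT by itself certify R_5(9) > 2180.

E[X] = 120565826058380782937792/116415321826934814453125 ≈ 1.0356526; E[X] ≥ 1; first-moment method inconclusive here.


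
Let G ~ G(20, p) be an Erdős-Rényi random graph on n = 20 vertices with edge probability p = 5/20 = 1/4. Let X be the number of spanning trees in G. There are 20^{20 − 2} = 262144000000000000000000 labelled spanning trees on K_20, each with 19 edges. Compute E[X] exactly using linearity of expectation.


K_20 has 20^{20 − 2} = 262144000000000000000000 labelled spanning trees.
For each such spanning tree H, let X_H = 1 if all 19 edges of H are present in G. Then P[X_H = 1] = p^{19} = (1/4)^{19} = 1/274877906944.
Summing the indicators: E[X] = Σ_H E[X_H] = 262144000000000000000000 · p^{19} = 262144000000000000000000 · 1/274877906944 = 3814697265625/4.
Numerically: E[X] ≈ 9.5367e+11.

E[X] = 262144000000000000000000 · (1/4)^{19} = 3814697265625/4 ≈ 9.5367e+11.


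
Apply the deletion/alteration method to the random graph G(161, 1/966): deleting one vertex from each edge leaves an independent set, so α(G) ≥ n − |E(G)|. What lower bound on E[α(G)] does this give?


E[|E(G)|] = C(161, 2)·p = 12880 · (1/966) = 40/3.
E[α(G)] ≥ n − E[|E(G)|] = 161 − 40/3 = 443/3.
Numerically: ≈ 147.66667.
(This is only a lower bound; the true E[α(G)] may be larger.)

E[α(G)] ≥ 443/3 ≈ 147.66667.


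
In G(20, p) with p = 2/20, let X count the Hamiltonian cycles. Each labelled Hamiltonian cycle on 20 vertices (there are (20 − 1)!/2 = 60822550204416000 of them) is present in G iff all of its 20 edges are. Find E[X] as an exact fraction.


K_20 has (20 − 1)!/2 = 60822550204416000 labelled Hamiltonian cycles.
For each such Hamiltonian cycle H, let X_H = 1 if all 20 edges of H are present in G. Then P[X_H = 1] = p^{20} = (1/10)^{20} = 1/100000000000000000000.
By linearity: E[X] = Σ_H E[X_H] = 60822550204416000 · p^{20} = 60822550204416000 · 1/100000000000000000000 = 14849255421/24414062500000.
Numerically: E[X] ≈ 0.00060823.

E[X] = 60822550204416000 · (1/10)^{20} = 14849255421/24414062500000 ≈ 0.00060823.


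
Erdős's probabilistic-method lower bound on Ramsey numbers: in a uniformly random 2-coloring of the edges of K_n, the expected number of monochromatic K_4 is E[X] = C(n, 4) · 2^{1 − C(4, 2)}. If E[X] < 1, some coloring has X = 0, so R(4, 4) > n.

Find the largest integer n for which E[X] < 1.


We need C(n, 4) · 2^{1 − 6} < 1, i.e. C(n, 4) < 2^{6 − 1} = 32.
Check values of n near the boundary:
  n = 4: C(4, 4) = 1; 1 < 32? YES
  n = 5: C(5, 4) = 5; 5 < 32? YES
  n = 6: C(6, 4) = 15; 15 < 32? YES
  n = 7: C(7, 4) = 35; 35 < 32? NO
The largest n with C(n, 4) < 32 is n = 6 (where E[X] = 15/32 ≈ 0.468750). Hence R(4, 4) > 6, i.e. R(4, 4) ≥ 7.

Largest n = 6; hence R(4, 4) > 6.


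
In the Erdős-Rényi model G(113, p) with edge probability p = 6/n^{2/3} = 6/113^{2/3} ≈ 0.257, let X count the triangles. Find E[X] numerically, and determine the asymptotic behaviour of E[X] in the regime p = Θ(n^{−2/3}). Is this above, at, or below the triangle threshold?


Number of potential triangles: C(113, 3) = 234136.
Each occurs with probability p³ ≈ (0.257)³ ≈ 1.69160e-02.
By linearity: E[X] = C(113, 3)·p³ ≈ 234136 · 1.69160e-02 ≈ 3960.637.
Since α = 2/3 < 1, p = c/n^{2/3} ≫ 1/n is above the triangle threshold p ~ 1/n. Asymptotically E[X] ~ (c³/6)·n^{3(1−α)} = (6³/6)·n^{1} → ∞; triangles are abundant w.h.p.

E[X] ≈ 3960.637; in regime p = Θ(1/n^{2/3}) E[X] diverges (above the triangle threshold p ~ 1/n).


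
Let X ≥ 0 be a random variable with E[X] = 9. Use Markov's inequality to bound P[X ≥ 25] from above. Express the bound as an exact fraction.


μ = E[X] = 9, a = 25.
Markov: P[X ≥ 25] ≤ μ/a = (9)/25 = 9/25.
Numerically: ≈ 0.3600.
(Since a = 25 > μ = 9.0000, the bound 9/25 is < 1 and informative.)

P[X ≥ 25] ≤ 9/25 ≈ 0.3600.


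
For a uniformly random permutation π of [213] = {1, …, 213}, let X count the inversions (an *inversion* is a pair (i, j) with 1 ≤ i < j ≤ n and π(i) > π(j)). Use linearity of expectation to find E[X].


Write X = Σ X_I over the C(213, 2) = 22578 pairs i < j, with X_I the indicator of one inversion.
There are 22578 indicators.
For each fixed pair i < j, the values π(i) and π(j) are two distinct elements of {1, …, 213} in uniformly random order; by symmetry P[π(i) > π(j)] = 1/2.
By linearity: E[X] = 22578 · (1/2) = C(213, 2) · (1/2) = 22578/2 = 11289 ≈ 11289.000000.

E[X] = 11289 = 11289.000000.


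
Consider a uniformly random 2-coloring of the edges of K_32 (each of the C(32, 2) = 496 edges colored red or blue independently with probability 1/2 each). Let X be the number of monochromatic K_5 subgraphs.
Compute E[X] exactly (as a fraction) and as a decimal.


Let X = Σ_S X_S over the C(32, 5) = 201376 subsets S of size 5, where X_S = 1 if the K_5 on S is monochromatic.
For a fixed S, the K_5 on S has C(5, 2) = 10 edges. P[all 10 edges red] = (1/2)^10, and likewise for blue, so P[monochromatic] = 2·(1/2)^10 = 2^{1 − 10} = 1/512.
Summing: E[X] = C(32, 5) · 2^{1 − 10} = 201376 · 1/512 = 6293/16.
Numerically: E[X] ≈ 393.312.

E[X] = C(32,5)·2^(1−C(5,2)) = 6293/16 ≈ 393.312.


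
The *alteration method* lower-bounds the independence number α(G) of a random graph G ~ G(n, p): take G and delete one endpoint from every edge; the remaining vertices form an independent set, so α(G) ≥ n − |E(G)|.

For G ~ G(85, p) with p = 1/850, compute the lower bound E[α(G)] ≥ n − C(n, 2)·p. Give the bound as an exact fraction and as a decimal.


E[|E(G)|] = C(85, 2)·p = 3570 · (1/850) = 21/5.
E[α(G)] ≥ n − E[|E(G)|] = 85 − 21/5 = 404/5.
Numerically: ≈ 80.8000.
(This is only a lower bound; the true E[α(G)] may be larger.)

E[α(G)] ≥ 404/5 ≈ 80.8000.


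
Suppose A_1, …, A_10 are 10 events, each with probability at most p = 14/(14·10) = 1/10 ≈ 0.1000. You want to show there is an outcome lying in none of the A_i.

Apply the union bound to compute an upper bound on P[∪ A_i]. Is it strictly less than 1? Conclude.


Union bound: P[∪_{i=1}^{10} A_i] ≤ Σ_i P[A_i] ≤ 10·p = 10·(1/10) = 1.
Numerically: 1 ≈ 1.0000.
Is 1 < 1? NO.
Since the bound 1 is ≥ 1, the union bound is uninformative here; it does NOT by itself certify existence.

10·p = 1 ≈ 1.0000; existence NOT certified by the union bound.


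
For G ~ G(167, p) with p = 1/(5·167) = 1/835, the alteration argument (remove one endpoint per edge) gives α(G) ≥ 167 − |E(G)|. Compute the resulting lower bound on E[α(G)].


E[|E(G)|] = C(167, 2)·p = 13861 · (1/835) = 83/5.
E[α(G)] ≥ n − E[|E(G)|] = 167 − 83/5 = 752/5.
Numerically: ≈ 150.400000.
(This is only a lower bound; the true E[α(G)] may be larger.)

E[α(G)] ≥ 752/5 ≈ 150.400000.


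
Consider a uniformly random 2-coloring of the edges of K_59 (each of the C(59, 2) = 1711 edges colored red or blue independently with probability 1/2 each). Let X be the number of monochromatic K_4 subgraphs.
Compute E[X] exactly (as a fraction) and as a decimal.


Let X = Σ_S X_S over the C(59, 4) = 455126 subsets S of size 4, where X_S = 1 if the K_4 on S is monochromatic.
For a fixed S, the K_4 on S has C(4, 2) = 6 edges. P[all 6 edges red] = (1/2)^6, and likewise for blue, so P[monochromatic] = 2·(1/2)^6 = 2^{1 − 6} = 1/32.
By linearity: E[X] = C(59, 4) · 2^{1 − 6} = 455126 · 1/32 = 227563/16.
Numerically: E[X] ≈ 14222.68750.

E[X] = C(59,4)·2^(1−C(4,2)) = 227563/16 ≈ 14222.68750.


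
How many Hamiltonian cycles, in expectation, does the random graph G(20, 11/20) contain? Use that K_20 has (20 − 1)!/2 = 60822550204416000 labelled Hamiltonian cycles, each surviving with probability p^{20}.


K_20 has (20 − 1)!/2 = 60822550204416000 labelled Hamiltonian cycles.
For each such Hamiltonian cycle H, let X_H = 1 if all 20 edges of H are present in G. Then P[X_H = 1] = p^{20} = (11/20)^{20} = 672749994932560009201/104857600000000000000000000.
Summing the indicators: E[X] = Σ_H E[X_H] = 60822550204416000 · p^{20} = 60822550204416000 · 672749994932560009201/104857600000000000000000000 = 9989836509230039246035759128621/25600000000000000000.
Numerically: E[X] ≈ 3.902e+11.

E[X] = 60822550204416000 · (11/20)^{20} = 9989836509230039246035759128621/25600000000000000000 ≈ 3.902e+11.


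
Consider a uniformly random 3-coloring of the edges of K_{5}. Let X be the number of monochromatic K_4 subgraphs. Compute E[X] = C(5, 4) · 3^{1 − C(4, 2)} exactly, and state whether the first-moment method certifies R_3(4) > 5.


E[X] = C(5, 4) · 3^{1 − 6} = 5 · 3^{−5} = 5/243.
As a reduced fraction: E[X] = 5/243 ≈ 0.0205761.
Is E[X] < 1? YES.
Since E[X] < 1, there exists a 3-coloring of K_{5} with no monochromatic K_4; hence R_3(4) > 5.

E[X] = 5/243 ≈ 0.0205761; E[X] < 1, so R_3(4) > 5.


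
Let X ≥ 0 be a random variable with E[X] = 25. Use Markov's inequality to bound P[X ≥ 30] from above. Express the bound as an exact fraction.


μ = E[X] = 25, a = 30.
Markov: P[X ≥ 30] ≤ μ/a = (25)/30 = 5/6.
Numerically: ≈ 0.8333.
(Since a = 30 > μ = 25.0000, the bound 5/6 is < 1 and informative.)

P[X ≥ 30] ≤ 5/6 ≈ 0.8333.


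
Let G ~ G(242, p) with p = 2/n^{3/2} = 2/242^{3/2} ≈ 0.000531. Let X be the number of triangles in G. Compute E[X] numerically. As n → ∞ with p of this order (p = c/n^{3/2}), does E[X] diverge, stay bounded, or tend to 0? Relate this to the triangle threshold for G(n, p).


Number of potential triangles: C(242, 3) = 2332880.
Each occurs with probability p³ ≈ (0.000531)³ ≈ 1.49941e-10.
By linearity: E[X] = C(242, 3)·p³ ≈ 2332880 · 1.49941e-10 ≈ 0.000.
Since α = 3/2 > 1, p = c/n^{3/2} = o(1/n) is below the triangle threshold p ~ 1/n. Asymptotically E[X] ~ (c³/6)·n^{3(1−α)} = (2³/6)·n^{-1.5} → 0, so by Markov's inequality G has no triangles w.h.p.

E[X] ≈ 0.000; in regime p = Θ(1/n^{3/2}) E[X] tends to 0 (below the triangle threshold p ~ 1/n).


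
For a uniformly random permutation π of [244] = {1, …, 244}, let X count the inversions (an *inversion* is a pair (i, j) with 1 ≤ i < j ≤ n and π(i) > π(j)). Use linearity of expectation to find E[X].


Write X = Σ X_I over the C(244, 2) = 29646 pairs i < j, with X_I the indicator of one inversion.
There are 29646 indicators.
For each fixed pair i < j, the values π(i) and π(j) are two distinct elements of {1, …, 244} in uniformly random order; by symmetry P[π(i) > π(j)] = 1/2.
By linearity: E[X] = 29646 · (1/2) = C(244, 2) · (1/2) = 29646/2 = 14823 ≈ 14823.00000.

E[X] = 14823 = 14823.00000.


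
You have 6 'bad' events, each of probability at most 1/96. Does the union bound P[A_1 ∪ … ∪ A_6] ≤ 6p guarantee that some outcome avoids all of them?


Union bound: P[∪_{i=1}^{6} A_i] ≤ Σ_i P[A_i] ≤ 6·p = 6·(1/96) = 1/16.
Numerically: 1/16 ≈ 0.06250.
Is 1/16 < 1? YES.
Since P[∪ A_i] ≤ 1/16 < 1, the complement has P[∩ A_i^c] ≥ 1 − 1/16 = 15/16 > 0, so some outcome avoids every A_i.

6·p = 1/16 ≈ 0.06250; existence CERTIFIED by the union bound.


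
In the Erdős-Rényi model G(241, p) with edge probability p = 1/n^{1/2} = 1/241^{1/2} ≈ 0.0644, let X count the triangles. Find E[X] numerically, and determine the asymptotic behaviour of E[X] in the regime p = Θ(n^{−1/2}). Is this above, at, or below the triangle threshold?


Number of potential triangles: C(241, 3) = 2303960.
Each occurs with probability p³ ≈ (0.0644)³ ≈ 2.67285e-04.
By linearity: E[X] = C(241, 3)·p³ ≈ 2303960 · 2.67285e-04 ≈ 615.814.
Since α = 1/2 < 1, p = c/n^{1/2} ≫ 1/n is above the triangle threshold p ~ 1/n. Asymptotically E[X] ~ (c³/6)·n^{3(1−α)} = (1³/6)·n^{1.5} → ∞; triangles are abundant w.h.p.

E[X] ≈ 615.814; in regime p = Θ(1/n^{1/2}) E[X] diverges (above the triangle threshold p ~ 1/n).


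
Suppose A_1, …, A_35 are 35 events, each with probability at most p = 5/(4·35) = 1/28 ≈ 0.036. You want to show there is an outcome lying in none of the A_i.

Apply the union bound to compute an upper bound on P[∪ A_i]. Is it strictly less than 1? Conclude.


Union bound: P[∪_{i=1}^{35} A_i] ≤ Σ_i P[A_i] ≤ 35·p = 35·(1/28) = 5/4.
Numerically: 5/4 ≈ 1.250.
Is 5/4 < 1? NO.
Since the bound 5/4 is ≥ 1, the union bound is uninformative here; it does NOT by itself certify existence.

35·p = 5/4 ≈ 1.250; existence NOT certified by the union bound.


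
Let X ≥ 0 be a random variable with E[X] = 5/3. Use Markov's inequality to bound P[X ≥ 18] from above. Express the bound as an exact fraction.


μ = E[X] = 5/3, a = 18.
Markov: P[X ≥ 18] ≤ μ/a = (5/3)/18 = 5/54.
Numerically: ≈ 0.0926.
(Since a = 18 > μ = 1.6667, the bound 5/54 is < 1 and informative.)

P[X ≥ 18] ≤ 5/54 ≈ 0.0926.


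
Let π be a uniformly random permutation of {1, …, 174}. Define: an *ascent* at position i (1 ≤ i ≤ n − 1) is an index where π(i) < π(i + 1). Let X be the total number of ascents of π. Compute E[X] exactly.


Write X = Σ X_I over i = 1, …, 173, with X_I the indicator of one ascent.
There are 173 indicators.
For each fixed i, the pair (π(i), π(i+1)) is a uniformly random ordered pair of distinct values from {1, …, 174}; by symmetry P[π(i) < π(i+1)] = 1/2.
By linearity: E[X] = 173 · (1/2) = (174 − 1) · (1/2) = 173/2 ≈ 86.50000.

E[X] = 173/2 = 86.50000.


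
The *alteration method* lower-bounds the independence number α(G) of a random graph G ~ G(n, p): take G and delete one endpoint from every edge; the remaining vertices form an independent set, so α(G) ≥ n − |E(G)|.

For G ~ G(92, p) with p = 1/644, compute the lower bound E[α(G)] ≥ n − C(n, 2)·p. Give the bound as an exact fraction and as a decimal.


E[|E(G)|] = C(92, 2)·p = 4186 · (1/644) = 13/2.
E[α(G)] ≥ n − E[|E(G)|] = 92 − 13/2 = 171/2.
Numerically: ≈ 85.50000.
(This is only a lower bound; the true E[α(G)] may be larger.)

E[α(G)] ≥ 171/2 ≈ 85.50000.


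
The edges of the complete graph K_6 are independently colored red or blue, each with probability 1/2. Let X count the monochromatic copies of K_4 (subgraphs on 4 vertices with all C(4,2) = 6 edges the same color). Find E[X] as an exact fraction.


Let X = Σ_S X_S over the C(6, 4) = 15 subsets S of size 4, where X_S = 1 if the K_4 on S is monochromatic.
For a fixed S, the K_4 on S has C(4, 2) = 6 edges. P[all 6 edges red] = (1/2)^6, and likewise for blue, so P[monochromatic] = 2·(1/2)^6 = 2^{1 − 6} = 1/32.
By linearity of expectation: E[X] = C(6, 4) · 2^{1 − 6} = 15 · 1/32 = 15/32.
Numerically: E[X] ≈ 0.46875.

E[X] = C(6,4)·2^(1−C(4,2)) = 15/32 ≈ 0.46875.


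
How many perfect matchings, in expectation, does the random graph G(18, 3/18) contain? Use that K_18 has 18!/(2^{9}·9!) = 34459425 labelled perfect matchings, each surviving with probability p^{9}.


K_18 has 18!/(2^{9}·9!) = 34459425 labelled perfect matchings.
For each such perfect matching H, let X_H = 1 if all 9 edges of H are present in G. Then P[X_H = 1] = p^{9} = (1/6)^{9} = 1/10077696.
Summing the indicators: E[X] = Σ_H E[X_H] = 34459425 · p^{9} = 34459425 · 1/10077696 = 425425/124416.
Numerically: E[X] ≈ 3.4194.

E[X] = 34459425 · (1/6)^{9} = 425425/124416 ≈ 3.4194.


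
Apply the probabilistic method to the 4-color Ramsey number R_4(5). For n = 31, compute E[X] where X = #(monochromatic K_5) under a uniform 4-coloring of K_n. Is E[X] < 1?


E[X] = C(31, 5) · 4^{1 − 10} = 169911 · 4^{−9} = 169911/262144.
As a reduced fraction: E[X] = 169911/262144 ≈ 0.6481590.
Is E[X] < 1? YES.
Since E[X] < 1, there exists a 4-coloring of K_{31} with no monochromatic K_5; hence R_4(5) > 31.

E[X] = 169911/262144 ≈ 0.6481590; E[X] < 1, so R_4(5) > 31.


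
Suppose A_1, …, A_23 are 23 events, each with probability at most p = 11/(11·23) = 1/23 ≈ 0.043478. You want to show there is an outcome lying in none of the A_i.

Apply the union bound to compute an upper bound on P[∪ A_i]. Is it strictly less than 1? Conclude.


Union bound: P[∪_{i=1}^{23} A_i] ≤ Σ_i P[A_i] ≤ 23·p = 23·(1/23) = 1.
Numerically: 1 ≈ 1.000000.
Is 1 < 1? NO.
Since the bound 1 is ≥ 1, the union bound is uninformative here; it does NOT by itself certify existence.

23·p = 1 ≈ 1.000000; existence NOT certified by the union bound.


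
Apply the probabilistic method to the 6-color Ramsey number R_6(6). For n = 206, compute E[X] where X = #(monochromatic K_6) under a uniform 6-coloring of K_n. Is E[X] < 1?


E[X] = C(206, 6) · 6^{1 − 15} = 98619368491 · 6^{−14} = 98619368491/78364164096.
As a reduced fraction: E[X] = 98619368491/78364164096 ≈ 1.258.
Is E[X] < 1? NO.
Since E[X] ≥ 1, the first-moment bound is inconclusive at n = 206; it does NOT by itself certify R_6(6) > 206.

E[X] = 98619368491/78364164096 ≈ 1.258; E[X] ≥ 1; first-moment method inconclusive here.


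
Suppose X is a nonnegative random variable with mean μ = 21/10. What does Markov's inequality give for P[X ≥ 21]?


μ = E[X] = 21/10, a = 21.
Markov: P[X ≥ 21] ≤ μ/a = (21/10)/21 = 1/10.
Numerically: ≈ 0.100.
(Since a = 21 > μ = 2.100, the bound 1/10 is < 1 and informative.)

P[X ≥ 21] ≤ 1/10 ≈ 0.100.


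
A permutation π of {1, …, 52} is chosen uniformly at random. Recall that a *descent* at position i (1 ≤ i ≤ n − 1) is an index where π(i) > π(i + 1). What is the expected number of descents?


Write X = Σ X_I over i = 1, …, 51, with X_I the indicator of one descent.
There are 51 indicators.
For each fixed i, the pair (π(i), π(i+1)) is a uniformly random ordered pair of distinct values from {1, …, 52}; by symmetry P[π(i) > π(i+1)] = 1/2.
By linearity: E[X] = 51 · (1/2) = (52 − 1) · (1/2) = 51/2 ≈ 25.50000.

E[X] = 51/2 = 25.50000.


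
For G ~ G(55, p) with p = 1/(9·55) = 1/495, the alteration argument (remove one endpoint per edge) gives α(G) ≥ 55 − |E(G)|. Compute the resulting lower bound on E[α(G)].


E[|E(G)|] = C(55, 2)·p = 1485 · (1/495) = 3.
E[α(G)] ≥ n − E[|E(G)|] = 55 − 3 = 52.
Numerically: ≈ 52.000000.
(This is only a lower bound; the true E[α(G)] may be larger.)

E[α(G)] ≥ 52 ≈ 52.000000.


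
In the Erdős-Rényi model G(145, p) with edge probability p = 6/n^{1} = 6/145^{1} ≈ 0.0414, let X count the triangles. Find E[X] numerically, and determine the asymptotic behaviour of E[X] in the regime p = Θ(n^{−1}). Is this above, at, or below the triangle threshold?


Number of potential triangles: C(145, 3) = 497640.
Each occurs with probability p³ ≈ (0.0414)³ ≈ 7.08516e-05.
By linearity: E[X] = C(145, 3)·p³ ≈ 497640 · 7.08516e-05 ≈ 35.259.
Here α = 1, so p = 6/n is exactly at the triangle threshold p ~ 1/n. Asymptotically E[X] → c³/6 = 6³/6 = 36 ≈ 36.000, a bounded constant. In this regime the triangle count is asymptotically Poisson(c³/6).

E[X] ≈ 35.259; in regime p = Θ(1/n^{1}) E[X] stays bounded (at the triangle threshold p ~ 1/n).


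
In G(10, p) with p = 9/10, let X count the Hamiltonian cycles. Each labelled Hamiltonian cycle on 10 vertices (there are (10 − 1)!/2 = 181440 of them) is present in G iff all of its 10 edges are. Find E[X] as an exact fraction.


K_10 has (10 − 1)!/2 = 181440 labelled Hamiltonian cycles.
For each such Hamiltonian cycle H, let X_H = 1 if all 10 edges of H are present in G. Then P[X_H = 1] = p^{10} = (9/10)^{10} = 3486784401/10000000000.
By linearity: E[X] = Σ_H E[X_H] = 181440 · p^{10} = 181440 · 3486784401/10000000000 = 1977006755367/31250000.
Numerically: E[X] ≈ 63264.

E[X] = 181440 · (9/10)^{10} = 1977006755367/31250000 ≈ 63264.


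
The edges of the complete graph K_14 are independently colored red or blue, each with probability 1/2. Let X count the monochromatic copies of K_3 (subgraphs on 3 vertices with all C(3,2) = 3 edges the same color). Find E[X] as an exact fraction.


Let X = Σ_S X_S over the C(14, 3) = 364 subsets S of size 3, where X_S = 1 if the K_3 on S is monochromatic.
For a fixed S, the K_3 on S has C(3, 2) = 3 edges. P[all 3 edges red] = (1/2)^3, and likewise for blue, so P[monochromatic] = 2·(1/2)^3 = 2^{1 − 3} = 1/4.
Summing: E[X] = C(14, 3) · 2^{1 − 3} = 364 · 1/4 = 91.
Numerically: E[X] ≈ 91.00000.

E[X] = C(14,3)·2^(1−C(3,2)) = 91 ≈ 91.00000.


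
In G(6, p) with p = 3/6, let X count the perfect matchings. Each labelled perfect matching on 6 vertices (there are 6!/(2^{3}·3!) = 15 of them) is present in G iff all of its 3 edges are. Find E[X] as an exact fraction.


K_6 has 6!/(2^{3}·3!) = 15 labelled perfect matchings.
For each such perfect matching H, let X_H = 1 if all 3 edges of H are present in G. Then P[X_H = 1] = p^{3} = (1/2)^{3} = 1/8.
By linearity: E[X] = Σ_H E[X_H] = 15 · p^{3} = 15 · 1/8 = 15/8.
Numerically: E[X] ≈ 1.875.

E[X] = 15 · (1/2)^{3} = 15/8 ≈ 1.875.


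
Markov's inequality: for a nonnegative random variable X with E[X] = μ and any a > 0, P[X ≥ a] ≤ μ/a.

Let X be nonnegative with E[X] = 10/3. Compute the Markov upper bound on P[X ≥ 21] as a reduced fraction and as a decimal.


μ = E[X] = 10/3, a = 21.
Markov: P[X ≥ 21] ≤ μ/a = (10/3)/21 = 10/63.
Numerically: ≈ 0.159.
(Since a = 21 > μ = 3.333, the bound 10/63 is < 1 and informative.)

P[X ≥ 21] ≤ 10/63 ≈ 0.159.


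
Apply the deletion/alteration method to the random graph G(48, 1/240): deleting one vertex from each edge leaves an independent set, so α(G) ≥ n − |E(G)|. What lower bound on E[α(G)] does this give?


E[|E(G)|] = C(48, 2)·p = 1128 · (1/240) = 47/10.
E[α(G)] ≥ n − E[|E(G)|] = 48 − 47/10 = 433/10.
Numerically: ≈ 43.3000.
(This is only a lower bound; the true E[α(G)] may be larger.)

E[α(G)] ≥ 433/10 ≈ 43.3000.


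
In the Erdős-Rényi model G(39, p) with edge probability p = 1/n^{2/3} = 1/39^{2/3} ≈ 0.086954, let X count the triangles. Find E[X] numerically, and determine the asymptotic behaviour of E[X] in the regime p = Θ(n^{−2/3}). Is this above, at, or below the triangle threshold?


Number of potential triangles: C(39, 3) = 9139.
Each occurs with probability p³ ≈ (0.086954)³ ≈ 6.5746220e-04.
By linearity: E[X] = C(39, 3)·p³ ≈ 9139 · 6.5746220e-04 ≈ 6.00855.
Since α = 2/3 < 1, p = c/n^{2/3} ≫ 1/n is above the triangle threshold p ~ 1/n. Asymptotically E[X] ~ (c³/6)·n^{3(1−α)} = (1³/6)·n^{1} → ∞; triangles are abundant w.h.p.

E[X] ≈ 6.00855; in regime p = Θ(1/n^{2/3}) E[X] diverges (above the triangle threshold p ~ 1/n).


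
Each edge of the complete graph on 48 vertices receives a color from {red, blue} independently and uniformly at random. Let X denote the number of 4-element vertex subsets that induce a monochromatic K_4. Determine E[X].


Let X = Σ_S X_S over the C(48, 4) = 194580 subsets S of size 4, where X_S = 1 if the K_4 on S is monochromatic.
For a fixed S, the K_4 on S has C(4, 2) = 6 edges. P[all 6 edges red] = (1/2)^6, and likewise for blue, so P[monochromatic] = 2·(1/2)^6 = 2^{1 − 6} = 1/32.
By linearity: E[X] = C(48, 4) · 2^{1 − 6} = 194580 · 1/32 = 48645/8.
Numerically: E[X] ≈ 6080.62500.

E[X] = C(48,4)·2^(1−C(4,2)) = 48645/8 ≈ 6080.62500.


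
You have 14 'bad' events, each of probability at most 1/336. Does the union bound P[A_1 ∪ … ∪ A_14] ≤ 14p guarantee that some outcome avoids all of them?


Union bound: P[∪_{i=1}^{14} A_i] ≤ Σ_i P[A_i] ≤ 14·p = 14·(1/336) = 1/24.
Numerically: 1/24 ≈ 0.041667.
Is 1/24 < 1? YES.
Since P[∪ A_i] ≤ 1/24 < 1, the complement has P[∩ A_i^c] ≥ 1 − 1/24 = 23/24 > 0, so some outcome avoids every A_i.

14·p = 1/24 ≈ 0.041667; existence CERTIFIED by the union bound.


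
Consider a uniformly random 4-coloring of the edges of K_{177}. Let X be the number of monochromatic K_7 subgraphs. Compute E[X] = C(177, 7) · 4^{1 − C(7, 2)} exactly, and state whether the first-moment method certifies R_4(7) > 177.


E[X] = C(177, 7) · 4^{1 − 21} = 957664425960 · 4^{−20} = 957664425960/1099511627776.
As a reduced fraction: E[X] = 119708053245/137438953472 ≈ 0.8710.
Is E[X] < 1? YES.
Since E[X] < 1, there exists a 4-coloring of K_{177} with no monochromatic K_7; hence R_4(7) > 177.

E[X] = 119708053245/137438953472 ≈ 0.8710; E[X] < 1, so R_4(7) > 177.


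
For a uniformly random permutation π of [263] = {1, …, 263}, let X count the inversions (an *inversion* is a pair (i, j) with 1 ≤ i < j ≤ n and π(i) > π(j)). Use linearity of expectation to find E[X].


Write X = Σ X_I over the C(263, 2) = 34453 pairs i < j, with X_I the indicator of one inversion.
There are 34453 indicators.
For each fixed pair i < j, the values π(i) and π(j) are two distinct elements of {1, …, 263} in uniformly random order; by symmetry P[π(i) > π(j)] = 1/2.
By linearity: E[X] = 34453 · (1/2) = C(263, 2) · (1/2) = 34453/2 = 34453/2 ≈ 17226.500000.

E[X] = 34453/2 = 17226.500000.


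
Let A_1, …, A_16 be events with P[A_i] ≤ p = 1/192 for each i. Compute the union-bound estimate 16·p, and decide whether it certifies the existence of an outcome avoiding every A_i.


Union bound: P[∪_{i=1}^{16} A_i] ≤ Σ_i P[A_i] ≤ 16·p = 16·(1/192) = 1/12.
Numerically: 1/12 ≈ 0.08333.
Is 1/12 < 1? YES.
Since P[∪ A_i] ≤ 1/12 < 1, the complement has P[∩ A_i^c] ≥ 1 − 1/12 = 11/12 > 0, so some outcome avoids every A_i.

16·p = 1/12 ≈ 0.08333; existence CERTIFIED by the union bound.


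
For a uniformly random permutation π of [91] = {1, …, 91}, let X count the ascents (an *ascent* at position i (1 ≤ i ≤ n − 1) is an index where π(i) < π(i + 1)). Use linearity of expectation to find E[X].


Write X = Σ X_I over i = 1, …, 90, with X_I the indicator of one ascent.
There are 90 indicators.
For each fixed i, the pair (π(i), π(i+1)) is a uniformly random ordered pair of distinct values from {1, …, 91}; by symmetry P[π(i) < π(i+1)] = 1/2.
By linearity: E[X] = 90 · (1/2) = (91 − 1) · (1/2) = 45 ≈ 45.000.

E[X] = 45 = 45.000.


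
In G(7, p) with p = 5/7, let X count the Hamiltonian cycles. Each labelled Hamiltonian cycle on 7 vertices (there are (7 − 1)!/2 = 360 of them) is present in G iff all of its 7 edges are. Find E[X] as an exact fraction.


K_7 has (7 − 1)!/2 = 360 labelled Hamiltonian cycles.
For each such Hamiltonian cycle H, let X_H = 1 if all 7 edges of H are present in G. Then P[X_H = 1] = p^{7} = (5/7)^{7} = 78125/823543.
By linearity of expectation: E[X] = Σ_H E[X_H] = 360 · p^{7} = 360 · 78125/823543 = 28125000/823543.
Numerically: E[X] ≈ 34.151.

E[X] = 360 · (5/7)^{7} = 28125000/823543 ≈ 34.151.


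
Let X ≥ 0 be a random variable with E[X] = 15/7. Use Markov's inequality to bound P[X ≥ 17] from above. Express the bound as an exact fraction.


μ = E[X] = 15/7, a = 17.
Markov: P[X ≥ 17] ≤ μ/a = (15/7)/17 = 15/119.
Numerically: ≈ 0.1261.
(Since a = 17 > μ = 2.1429, the bound 15/119 is < 1 and informative.)

P[X ≥ 17] ≤ 15/119 ≈ 0.1261.


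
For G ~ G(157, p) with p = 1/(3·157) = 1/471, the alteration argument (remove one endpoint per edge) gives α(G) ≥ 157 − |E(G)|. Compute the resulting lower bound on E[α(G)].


E[|E(G)|] = C(157, 2)·p = 12246 · (1/471) = 26.
E[α(G)] ≥ n − E[|E(G)|] = 157 − 26 = 131.
Numerically: ≈ 131.00000.
(This is only a lower bound; the true E[α(G)] may be larger.)

E[α(G)] ≥ 131 ≈ 131.00000.


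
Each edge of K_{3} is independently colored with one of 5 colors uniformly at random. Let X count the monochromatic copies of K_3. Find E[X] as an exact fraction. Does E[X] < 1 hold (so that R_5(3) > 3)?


E[X] = C(3, 3) · 5^{1 − 3} = 1 · 5^{−2} = 1/25.
As a reduced fraction: E[X] = 1/25 ≈ 0.04000.
Is E[X] < 1? YES.
Since E[X] < 1, there exists a 5-coloring of K_{3} with no monochromatic K_3; hence R_5(3) > 3.

E[X] = 1/25 ≈ 0.04000; E[X] < 1, so R_5(3) > 3.


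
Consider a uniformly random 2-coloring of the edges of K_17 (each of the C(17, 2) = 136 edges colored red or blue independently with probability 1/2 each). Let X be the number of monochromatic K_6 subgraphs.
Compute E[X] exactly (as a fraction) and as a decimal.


Let X = Σ_S X_S over the C(17, 6) = 12376 subsets S of size 6, where X_S = 1 if the K_6 on S is monochromatic.
For a fixed S, the K_6 on S has C(6, 2) = 15 edges. P[all 15 edges red] = (1/2)^15, and likewise for blue, so P[monochromatic] = 2·(1/2)^15 = 2^{1 − 15} = 1/16384.
By linearity: E[X] = C(17, 6) · 2^{1 − 15} = 12376 · 1/16384 = 1547/2048.
Numerically: E[X] ≈ 0.755371.

E[X] = C(17,6)·2^(1−C(6,2)) = 1547/2048 ≈ 0.755371.


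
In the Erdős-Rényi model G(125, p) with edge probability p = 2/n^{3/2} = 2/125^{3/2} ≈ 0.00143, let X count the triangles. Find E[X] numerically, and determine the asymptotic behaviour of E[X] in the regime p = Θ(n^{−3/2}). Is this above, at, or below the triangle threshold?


Number of potential triangles: C(125, 3) = 317750.
Each occurs with probability p³ ≈ (0.00143)³ ≈ 2.93086e-09.
By linearity: E[X] = C(125, 3)·p³ ≈ 317750 · 2.93086e-09 ≈ 0.001.
Since α = 3/2 > 1, p = c/n^{3/2} = o(1/n) is below the triangle threshold p ~ 1/n. Asymptotically E[X] ~ (c³/6)·n^{3(1−α)} = (2³/6)·n^{-1.5} → 0, so by Markov's inequality G has no triangles w.h.p.

E[X] ≈ 0.001; in regime p = Θ(1/n^{3/2}) E[X] tends to 0 (below the triangle threshold p ~ 1/n).


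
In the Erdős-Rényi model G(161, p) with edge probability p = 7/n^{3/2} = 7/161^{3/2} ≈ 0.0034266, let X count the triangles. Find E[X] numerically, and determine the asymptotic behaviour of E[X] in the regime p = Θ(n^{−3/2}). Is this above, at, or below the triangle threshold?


Number of potential triangles: C(161, 3) = 682640.
Each occurs with probability p³ ≈ (0.0034266)³ ≈ 4.0232561e-08.
By linearity: E[X] = C(161, 3)·p³ ≈ 682640 · 4.0232561e-08 ≈ 0.02746.
Since α = 3/2 > 1, p = c/n^{3/2} = o(1/n) is below the triangle threshold p ~ 1/n. Asymptotically E[X] ~ (c³/6)·n^{3(1−α)} = (7³/6)·n^{-1.5} → 0, so by Markov's inequality G has no triangles w.h.p.

E[X] ≈ 0.02746; in regime p = Θ(1/n^{3/2}) E[X] tends to 0 (below the triangle threshold p ~ 1/n).


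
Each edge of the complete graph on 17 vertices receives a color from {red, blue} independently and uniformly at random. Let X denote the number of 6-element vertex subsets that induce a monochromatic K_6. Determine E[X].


Let X = Σ_S X_S over the C(17, 6) = 12376 subsets S of size 6, where X_S = 1 if the K_6 on S is monochromatic.
For a fixed S, the K_6 on S has C(6, 2) = 15 edges. P[all 15 edges red] = (1/2)^15, and likewise for blue, so P[monochromatic] = 2·(1/2)^15 = 2^{1 − 15} = 1/16384.
By linearity: E[X] = C(17, 6) · 2^{1 − 15} = 12376 · 1/16384 = 1547/2048.
Numerically: E[X] ≈ 0.7554.

E[X] = C(17,6)·2^(1−C(6,2)) = 1547/2048 ≈ 0.7554.


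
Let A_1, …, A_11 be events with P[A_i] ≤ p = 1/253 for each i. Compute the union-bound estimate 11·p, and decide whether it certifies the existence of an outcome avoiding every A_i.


Union bound: P[∪_{i=1}^{11} A_i] ≤ Σ_i P[A_i] ≤ 11·p = 11·(1/253) = 1/23.
Numerically: 1/23 ≈ 0.043.
Is 1/23 < 1? YES.
Since P[∪ A_i] ≤ 1/23 < 1, the complement has P[∩ A_i^c] ≥ 1 − 1/23 = 22/23 > 0, so some outcome avoids every A_i.

11·p = 1/23 ≈ 0.043; existence CERTIFIED by the union bound.


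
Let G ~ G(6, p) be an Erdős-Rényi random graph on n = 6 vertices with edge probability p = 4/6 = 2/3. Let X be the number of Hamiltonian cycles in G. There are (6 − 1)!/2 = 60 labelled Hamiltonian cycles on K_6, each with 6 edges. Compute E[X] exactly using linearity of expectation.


K_6 has (6 − 1)!/2 = 60 labelled Hamiltonian cycles.
For each such Hamiltonian cycle H, let X_H = 1 if all 6 edges of H are present in G. Then P[X_H = 1] = p^{6} = (2/3)^{6} = 64/729.
By linearity of expectation: E[X] = Σ_H E[X_H] = 60 · p^{6} = 60 · 64/729 = 1280/243.
Numerically: E[X] ≈ 5.26749.

E[X] = 60 · (2/3)^{6} = 1280/243 ≈ 5.26749.


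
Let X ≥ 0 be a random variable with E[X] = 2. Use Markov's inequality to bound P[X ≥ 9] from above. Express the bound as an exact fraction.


μ = E[X] = 2, a = 9.
Markov: P[X ≥ 9] ≤ μ/a = (2)/9 = 2/9.
Numerically: ≈ 0.222222.
(Since a = 9 > μ = 2.000000, the bound 2/9 is < 1 and informative.)

P[X ≥ 9] ≤ 2/9 ≈ 0.222222.


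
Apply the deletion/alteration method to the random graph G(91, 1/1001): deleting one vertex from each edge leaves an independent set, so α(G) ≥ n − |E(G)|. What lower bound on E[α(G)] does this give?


E[|E(G)|] = C(91, 2)·p = 4095 · (1/1001) = 45/11.
E[α(G)] ≥ n − E[|E(G)|] = 91 − 45/11 = 956/11.
Numerically: ≈ 86.9091.
(This is only a lower bound; the true E[α(G)] may be larger.)

E[α(G)] ≥ 956/11 ≈ 86.9091.


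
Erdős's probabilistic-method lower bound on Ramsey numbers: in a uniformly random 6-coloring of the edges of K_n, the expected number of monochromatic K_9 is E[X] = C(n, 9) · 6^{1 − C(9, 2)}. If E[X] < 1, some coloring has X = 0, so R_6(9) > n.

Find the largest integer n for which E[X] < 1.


We need C(n, 9) · 6^{1 − 36} < 1, i.e. C(n, 9) < 6^{36 − 1} = 1719070799748422591028658176.
Check values of n near the boundary:
  n = 4403: C(4403, 9) = 1699894433046281918452233150; 1699894433046281918452233150 < 1719070799748422591028658176? YES
  n = 4404: C(4404, 9) = 1703375445537161676647015880; 1703375445537161676647015880 < 1719070799748422591028658176? YES
  n = 4405: C(4405, 9) = 1706862792900636302463627150; 1706862792900636302463627150 < 1719070799748422591028658176? YES
  n = 4406: C(4406, 9) = 1710356485221788389505285700; 1710356485221788389505285700 < 1719070799748422591028658176? YES
  n = 4407: C(4407, 9) = 1713856532599459170657070050; 1713856532599459170657070050 < 1719070799748422591028658176? YES
  n = 4408: C(4408, 9) = 1717362945146264156457459600; 1717362945146264156457459600 < 1719070799748422591028658176? YES
  n = 4409: C(4409, 9) = 1720875732988608787686577131; 1720875732988608787686577131 < 1719070799748422591028658176? NO
The largest n with C(n, 9) < 1719070799748422591028658176 is n = 4408 (where E[X] = 35778394690547169926197075/35813974994758803979763712 ≈ 0.9990). Hence R_6(9) > 4408, i.e. R_6(9) ≥ 4409.

Largest n = 4408; hence R_6(9) > 4408.
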